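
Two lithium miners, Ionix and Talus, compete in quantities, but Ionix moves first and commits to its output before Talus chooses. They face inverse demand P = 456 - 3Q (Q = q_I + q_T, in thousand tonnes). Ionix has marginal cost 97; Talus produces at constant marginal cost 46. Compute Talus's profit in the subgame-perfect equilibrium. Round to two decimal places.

The follower Talus best-responds to any q_I: π_T = (456 - 3Q)q_T - 46q_T.
Follower FOC: 410 - 3q_I - 6q_T = 0, so q_T(q_I) = (410 - 3q_I)/6.
Ionix substitutes q_T(q_I) into its own profit: π_I = q_I(456 - 3q_I - (410 - 3q_I)/2) - 97q_I = (251 - (3/2)q_I)q_I - 97q_I.
Leader FOC: 154 - 3q_I = 0, so q_I = 154/3.
Then q_T = (410 - 3·(154/3))/6 = 128/3.
Price P = 456 - 3·94 = 174.
Talus's profit: (174 - 46)·(128/3) = 5461.3333.

5461.33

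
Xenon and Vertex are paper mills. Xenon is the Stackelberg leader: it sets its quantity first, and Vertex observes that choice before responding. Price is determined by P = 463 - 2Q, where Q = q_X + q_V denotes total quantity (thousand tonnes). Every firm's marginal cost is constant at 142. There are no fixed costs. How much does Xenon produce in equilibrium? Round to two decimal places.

The follower Vertex best-responds to any q_X: π_V = (463 - 2Q)q_V - 142q_V.
Follower FOC: 321 - 2q_X - 4q_V = 0, so q_V(q_X) = (321 - 2q_X)/4.
Xenon substitutes q_V(q_X) into its own profit: π_X = q_X(463 - 2q_X - (321 - 2q_X)/2) - 142q_X = (605/2 - q_X)q_X - 142q_X.
The leader's first-order condition 321/2 - 2q_X = 0 yields q_X = 321/4.
Then q_V = (321 - 2·(321/4))/4 = 321/8.

80.25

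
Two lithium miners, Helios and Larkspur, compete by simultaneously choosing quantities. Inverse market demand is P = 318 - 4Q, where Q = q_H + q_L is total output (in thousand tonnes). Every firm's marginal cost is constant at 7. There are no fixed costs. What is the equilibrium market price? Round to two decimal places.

A representative firm's profit is π_i = q_i(318 - 4Q) - 7q_i.
Setting ∂π_i/∂q_i = 0 with rivals' quantities fixed: 311 - 8q_i - 4q_j = 0.
With identical firms every q_j equals q_i, so q_j = q_i and 311 = 12q_i, giving q_i = 311/12.
Total output Q = 311/6, so price P = 318 - 4·(311/6) = 332/3.

110.67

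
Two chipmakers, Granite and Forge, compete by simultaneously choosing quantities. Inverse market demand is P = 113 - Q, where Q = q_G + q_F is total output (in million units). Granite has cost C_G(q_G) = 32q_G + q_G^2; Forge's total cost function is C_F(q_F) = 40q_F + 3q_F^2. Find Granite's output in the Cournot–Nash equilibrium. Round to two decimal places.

18.55

Granite's profit: π_G = (113 - Q)q_G - (32q_G + q_G²). Setting ∂π_G/∂q_G = 0: 81 - 4q_G - (q_F) = 0.
Forge's first-order condition: 73 - 8q_F - (q_G) = 0.
Rearranging gives the reaction functions q_G = (81 - q_F)/4 and q_F = (73 - q_G)/8.
Substituting one into the other gives q_G = 575/31 and q_F = 211/31.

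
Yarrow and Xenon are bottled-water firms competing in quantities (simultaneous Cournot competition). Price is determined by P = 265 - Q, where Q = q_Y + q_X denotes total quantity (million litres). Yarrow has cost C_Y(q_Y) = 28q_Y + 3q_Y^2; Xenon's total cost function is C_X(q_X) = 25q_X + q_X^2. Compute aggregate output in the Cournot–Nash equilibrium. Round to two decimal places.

Yarrow's profit: π_Y = (265 - Q)q_Y - (28q_Y + 3q_Y²). Setting ∂π_Y/∂q_Y = 0: 237 - 8q_Y - (q_X) = 0.
Xenon's profit: π_X = (265 - Q)q_X - (25q_X + q_X²). Setting ∂π_X/∂q_X = 0: 240 - 4q_X - (q_Y) = 0.
Best responses: q_Y = (237 - q_X)/8, q_X = (240 - q_Y)/4.
Solving the pair: q_Y = 708/31, q_X = 1683/31.
Total output Q = 708/31 + 1683/31 = 77.1290.

77.13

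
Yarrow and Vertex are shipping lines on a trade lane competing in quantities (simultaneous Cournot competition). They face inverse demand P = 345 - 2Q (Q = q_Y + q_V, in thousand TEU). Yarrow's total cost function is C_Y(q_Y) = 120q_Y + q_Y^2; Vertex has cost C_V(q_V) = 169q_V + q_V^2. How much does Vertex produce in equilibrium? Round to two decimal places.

18.94

Yarrow's profit: π_Y = (345 - 2Q)q_Y - (120q_Y + q_Y²). Setting ∂π_Y/∂q_Y = 0: 225 - 6q_Y - 2(q_V) = 0.
Vertex's profit: π_V = (345 - 2Q)q_V - (169q_V + q_V²). Setting ∂π_V/∂q_V = 0: 176 - 6q_V - 2(q_Y) = 0.
Best responses: q_Y = (225 - 2q_V)/6, q_V = (176 - 2q_Y)/6.
Substituting one into the other gives q_Y = 499/16 and q_V = 303/16.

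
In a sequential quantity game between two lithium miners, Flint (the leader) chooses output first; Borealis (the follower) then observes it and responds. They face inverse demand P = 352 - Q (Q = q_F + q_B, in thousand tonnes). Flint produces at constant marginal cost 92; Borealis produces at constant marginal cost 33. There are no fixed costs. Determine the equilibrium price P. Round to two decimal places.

The follower Borealis best-responds to any q_F: π_B = (352 - Q)q_B - 33q_B.
Setting the follower's marginal profit to zero, 319 - q_F - 2q_B = 0, i.e. q_B = (319 - q_F)/2.
The leader anticipates this reaction. Substituting into P = 352 - Q gives P = 385/2 - (1/2)q_F, so π_F = (385/2 - (1/2)q_F)q_F - 92q_F.
Leader FOC: 201/2 - q_F = 0, so q_F = 201/2.
Then q_B = (319 - 201/2)/2 = 437/4.
Total output Q = 839/4, so price P = 352 - 839/4 = 569/4.

142.25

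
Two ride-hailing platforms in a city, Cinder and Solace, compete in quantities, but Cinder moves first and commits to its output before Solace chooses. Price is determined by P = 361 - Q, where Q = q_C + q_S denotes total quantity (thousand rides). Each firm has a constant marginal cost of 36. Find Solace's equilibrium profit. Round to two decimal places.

6601.56

Solve by backward induction. Given q_C, the follower Solace maximises π_S = (361 - q_C - q_S)q_S - 36q_S.
∂π_S/∂q_S = 325 - q_C - 2q_S = 0 gives the reaction function q_S = (325 - q_C)/2.
Cinder substitutes q_S(q_C) into its own profit: π_C = q_C(361 - q_C - (325 - q_C)/2) - 36q_C = (397/2 - (1/2)q_C)q_C - 36q_C.
The leader's first-order condition 325/2 - q_C = 0 yields q_C = 325/2.
Then q_S = (325 - 325/2)/2 = 325/4.
Price P = 361 - 975/4 = 469/4.
Solace's profit: (469/4 - 36)·(325/4) = 6601.5625.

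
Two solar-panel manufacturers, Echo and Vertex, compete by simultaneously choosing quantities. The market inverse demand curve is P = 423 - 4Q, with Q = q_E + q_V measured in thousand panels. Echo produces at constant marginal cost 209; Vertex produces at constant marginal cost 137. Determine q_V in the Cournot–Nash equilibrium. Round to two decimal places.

29.83

Echo's profit: π_E = (423 - 4Q)q_E - (209q_E). Setting ∂π_E/∂q_E = 0: 214 - 8q_E - 4(q_V) = 0.
Vertex's first-order condition: 286 - 8q_V - 4(q_E) = 0.
So q_E = (214 - 4q_V)/8 and q_V = (286 - 4q_E)/8.
Solving the pair: q_E = 71/6, q_V = 179/6.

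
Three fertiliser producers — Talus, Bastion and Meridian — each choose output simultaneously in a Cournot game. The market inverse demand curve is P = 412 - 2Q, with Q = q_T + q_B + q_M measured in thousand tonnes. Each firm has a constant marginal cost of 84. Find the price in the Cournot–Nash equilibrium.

166

Each firm earns π_i = (412 - 2Q)q_i - 84q_i.
First-order condition (treating rivals' output as given): 328 - 4q_i - 2·Σ_{j≠i} q_j = 0.
By symmetry each firm produces the same amount; substituting Σ_{j≠i} q_j = 2q_i yields q_i = 328/8 = 41.
Total output Q = 123, so price P = 412 - 2·123 = 166.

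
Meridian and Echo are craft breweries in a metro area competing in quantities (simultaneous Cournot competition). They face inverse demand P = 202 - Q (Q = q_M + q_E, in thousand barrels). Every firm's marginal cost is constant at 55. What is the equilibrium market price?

104

Each firm earns π_i = (202 - Q)q_i - 55q_i.
Setting ∂π_i/∂q_i = 0 with rivals' quantities fixed: 147 - 2q_i - q_j = 0.
By symmetry each firm produces the same amount; substituting q_j = q_i yields q_i = 147/3 = 49.
Total output Q = 98, so price P = 202 - 98 = 104.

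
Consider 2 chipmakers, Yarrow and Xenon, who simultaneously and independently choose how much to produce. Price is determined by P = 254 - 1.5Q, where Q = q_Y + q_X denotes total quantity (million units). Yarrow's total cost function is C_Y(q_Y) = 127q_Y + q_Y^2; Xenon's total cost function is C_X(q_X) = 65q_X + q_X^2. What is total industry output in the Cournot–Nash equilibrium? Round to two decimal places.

48.62

Yarrow's profit: π_Y = (254 - 1.5Q)q_Y - (127q_Y + q_Y²). Setting ∂π_Y/∂q_Y = 0: 127 - 5q_Y - (3/2)(q_X) = 0.
Xenon's profit: π_X = (254 - 1.5Q)q_X - (65q_X + q_X²). Setting ∂π_X/∂q_X = 0: 189 - 5q_X - (3/2)(q_Y) = 0.
Best responses: q_Y = (127 - (3/2)q_X)/5, q_X = (189 - (3/2)q_Y)/5.
Substituting one into the other gives q_Y = 1406/91 and q_X = 33.1648.
Total output Q = 1406/91 + 33.1648 = 632/13.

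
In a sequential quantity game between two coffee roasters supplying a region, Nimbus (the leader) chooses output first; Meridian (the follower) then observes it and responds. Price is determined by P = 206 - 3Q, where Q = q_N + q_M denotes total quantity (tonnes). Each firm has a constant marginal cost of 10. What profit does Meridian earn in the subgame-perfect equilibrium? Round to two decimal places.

Solve by backward induction. Given q_N, the follower Meridian maximises π_M = (206 - 3q_N - 3q_M)q_M - 10q_M.
Setting the follower's marginal profit to zero, 196 - 3q_N - 6q_M = 0, i.e. q_M = (196 - 3q_N)/6.
The leader anticipates this reaction. Substituting into P = 206 - 3Q gives P = 108 - (3/2)q_N, so π_N = (108 - (3/2)q_N)q_N - 10q_N.
Maximising: ∂π_N/∂q_N = 98 - 3q_N = 0, giving q_N = 98/3.
Then q_M = (196 - 3·(98/3))/6 = 49/3.
Price P = 206 - 3·49 = 59.
Meridian's profit: (59 - 10)·(49/3) = 800.3333.

800.33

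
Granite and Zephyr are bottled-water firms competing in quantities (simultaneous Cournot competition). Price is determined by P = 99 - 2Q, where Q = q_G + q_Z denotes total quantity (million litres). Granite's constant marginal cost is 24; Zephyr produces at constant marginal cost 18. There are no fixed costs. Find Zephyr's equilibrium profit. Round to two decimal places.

420.50

Granite's profit: π_G = (99 - 2Q)q_G - (24q_G). Setting ∂π_G/∂q_G = 0: 75 - 4q_G - 2(q_Z) = 0.
Zephyr's first-order condition: 81 - 4q_Z - 2(q_G) = 0.
Best responses: q_G = (75 - 2q_Z)/4, q_Z = (81 - 2q_G)/4.
Solving the pair: q_G = 23/2, q_Z = 29/2.
Price P = 99 - 2·26 = 47.
Zephyr's profit: (47 - 18)·(29/2) = 841/2.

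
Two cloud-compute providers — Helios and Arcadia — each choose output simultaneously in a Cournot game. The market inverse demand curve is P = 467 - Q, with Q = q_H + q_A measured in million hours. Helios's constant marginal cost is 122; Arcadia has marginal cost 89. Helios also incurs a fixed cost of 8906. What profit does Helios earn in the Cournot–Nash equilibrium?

Helios's profit: π_H = (467 - Q)q_H - (122q_H). Setting ∂π_H/∂q_H = 0: 345 - 2q_H - (q_A) = 0.
Arcadia's profit: π_A = (467 - Q)q_A - (89q_A). Setting ∂π_A/∂q_A = 0: 378 - 2q_A - (q_H) = 0.
So q_H = (345 - q_A)/2 and q_A = (378 - q_H)/2.
Substituting one into the other gives q_H = 104 and q_A = 137.
Price P = 467 - 241 = 226.
Helios's profit: (226 - 122)·104 - 8906 = 1910.

1910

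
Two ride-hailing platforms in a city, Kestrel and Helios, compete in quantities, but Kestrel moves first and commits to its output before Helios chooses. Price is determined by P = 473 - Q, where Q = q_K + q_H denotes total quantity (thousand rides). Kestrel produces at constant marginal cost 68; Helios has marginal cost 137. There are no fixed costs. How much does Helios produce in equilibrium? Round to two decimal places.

49.50

The follower Helios best-responds to any q_K: π_H = (473 - Q)q_H - 137q_H.
∂π_H/∂q_H = 336 - q_K - 2q_H = 0 gives the reaction function q_H = (336 - q_K)/2.
Kestrel substitutes q_H(q_K) into its own profit: π_K = q_K(473 - q_K - (336 - q_K)/2) - 68q_K = (305 - (1/2)q_K)q_K - 68q_K.
Leader FOC: 237 - q_K = 0, so q_K = 237.
Then q_H = (336 - 237)/2 = 99/2.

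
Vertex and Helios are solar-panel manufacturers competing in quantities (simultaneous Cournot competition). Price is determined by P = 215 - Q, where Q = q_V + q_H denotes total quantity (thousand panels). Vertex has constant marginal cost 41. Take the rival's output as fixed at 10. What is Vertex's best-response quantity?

With the rival's output fixed at 10, Vertex's profit is π_V = (215 - 10 - q_V)q_V - (41q_V) = (205 - q_V)q_V - (41q_V).
∂π_V/∂q_V = 164 - 2q_V = 0, so q_V = 82.

82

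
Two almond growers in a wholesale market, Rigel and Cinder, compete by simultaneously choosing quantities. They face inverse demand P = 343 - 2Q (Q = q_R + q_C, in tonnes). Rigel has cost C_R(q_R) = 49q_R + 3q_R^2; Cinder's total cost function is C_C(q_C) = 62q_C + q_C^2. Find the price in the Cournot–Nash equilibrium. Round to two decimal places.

Rigel's profit: π_R = (343 - 2Q)q_R - (49q_R + 3q_R²). Setting ∂π_R/∂q_R = 0: 294 - 10q_R - 2(q_C) = 0.
Cinder's profit: π_C = (343 - 2Q)q_C - (62q_C + q_C²). Setting ∂π_C/∂q_C = 0: 281 - 6q_C - 2(q_R) = 0.
Best responses: q_R = (294 - 2q_C)/10, q_C = (281 - 2q_R)/6.
Substituting one into the other gives q_R = 601/28 and q_C = 1111/28.
Total output Q = 428/7, so price P = 343 - 2·(428/7) = 1545/7.

220.71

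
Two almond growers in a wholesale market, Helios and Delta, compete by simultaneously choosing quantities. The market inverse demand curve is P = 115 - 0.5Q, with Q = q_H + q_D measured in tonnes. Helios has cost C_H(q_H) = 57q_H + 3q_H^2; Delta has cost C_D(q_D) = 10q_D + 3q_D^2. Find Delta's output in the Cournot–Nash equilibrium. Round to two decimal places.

14.48

Helios's profit: π_H = (115 - 0.5Q)q_H - (57q_H + 3q_H²). Setting ∂π_H/∂q_H = 0: 58 - 7q_H - (1/2)(q_D) = 0.
Delta's profit: π_D = (115 - 0.5Q)q_D - (10q_D + 3q_D²). Setting ∂π_D/∂q_D = 0: 105 - 7q_D - (1/2)(q_H) = 0.
Rearranging gives the reaction functions q_H = (58 - (1/2)q_D)/7 and q_D = (105 - (1/2)q_H)/7.
Substituting one into the other gives q_H = 1414/195 and q_D = 14.4821.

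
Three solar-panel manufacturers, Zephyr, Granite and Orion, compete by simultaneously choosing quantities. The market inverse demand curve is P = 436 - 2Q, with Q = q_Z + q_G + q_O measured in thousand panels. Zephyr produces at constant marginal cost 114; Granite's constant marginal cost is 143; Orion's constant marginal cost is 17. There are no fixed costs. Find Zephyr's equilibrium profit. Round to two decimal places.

2016.13

Zephyr's profit: π_Z = (436 - 2Q)q_Z - (114q_Z). Setting ∂π_Z/∂q_Z = 0: 322 - 4q_Z - 2(q_G + q_O) = 0.
Granite's first-order condition: 293 - 4q_G - 2(q_Z + q_O) = 0.
Orion's profit: π_O = (436 - 2Q)q_O - (17q_O). Setting ∂π_O/∂q_O = 0: 419 - 4q_O - 2(q_Z + q_G) = 0.
Summing all 3 equations gives 1034 − 8Q = 0, hence Q = 517/4.
Back-substituting: q_Z = (322 − 517/2)/2 = 127/4, q_G = (293 − 517/2)/2 = 69/4, q_O = (419 − 517/2)/2 = 321/4.
Price P = 436 - 2·(517/4) = 355/2.
Zephyr's profit: (355/2 - 114)·(127/4) = 2016.1250.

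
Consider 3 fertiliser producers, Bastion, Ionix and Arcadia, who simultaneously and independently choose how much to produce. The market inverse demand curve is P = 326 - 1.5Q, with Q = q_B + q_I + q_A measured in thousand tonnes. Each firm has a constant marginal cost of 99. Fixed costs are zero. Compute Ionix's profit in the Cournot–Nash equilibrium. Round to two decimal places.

Each firm earns π_i = (326 - 1.5Q)q_i - 99q_i.
First-order condition (treating rivals' output as given): 227 - 3q_i - (3/2)·Σ_{j≠i} q_j = 0.
With identical firms every q_j equals q_i, so Σ_{j≠i} q_j = 2q_i and 227 = 6q_i, giving q_i = 227/6.
Price P = 326 - (3/2)·(227/2) = 623/4.
Ionix's profit: (623/4 - 99)·(227/6) = 2147.0417.

2147.04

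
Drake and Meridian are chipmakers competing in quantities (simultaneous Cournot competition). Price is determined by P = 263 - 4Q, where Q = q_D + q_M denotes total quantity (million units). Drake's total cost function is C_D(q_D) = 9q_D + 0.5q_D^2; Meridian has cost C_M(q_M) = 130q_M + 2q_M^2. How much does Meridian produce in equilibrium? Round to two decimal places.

1.97

Drake's profit: π_D = (263 - 4Q)q_D - (9q_D + (1/2)q_D²). Setting ∂π_D/∂q_D = 0: 254 - 9q_D - 4(q_M) = 0.
Meridian's profit: π_M = (263 - 4Q)q_M - (130q_M + 2q_M²). Setting ∂π_M/∂q_M = 0: 133 - 12q_M - 4(q_D) = 0.
Rearranging gives the reaction functions q_D = (254 - 4q_M)/9 and q_M = (133 - 4q_D)/12.
Solving the pair: q_D = 629/23, q_M = 181/92.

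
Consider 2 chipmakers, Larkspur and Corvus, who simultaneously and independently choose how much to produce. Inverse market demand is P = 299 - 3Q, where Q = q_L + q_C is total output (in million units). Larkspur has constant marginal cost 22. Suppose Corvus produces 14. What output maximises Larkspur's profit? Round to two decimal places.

39.17

With the rival's output fixed at 14, Larkspur's profit is π_L = (299 - 3·14 - 3q_L)q_L - (22q_L) = (257 - 3q_L)q_L - (22q_L).
∂π_L/∂q_L = 235 - 6q_L = 0, so q_L = 235/6.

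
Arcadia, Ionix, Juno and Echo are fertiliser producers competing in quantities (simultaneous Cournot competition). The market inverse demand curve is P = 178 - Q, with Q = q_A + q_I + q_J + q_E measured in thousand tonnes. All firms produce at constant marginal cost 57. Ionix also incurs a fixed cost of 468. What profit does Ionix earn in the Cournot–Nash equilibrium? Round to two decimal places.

A representative firm's profit is π_i = q_i(178 - Q) - 57q_i.
First-order condition (treating rivals' output as given): 121 - 2q_i - Σ_{j≠i} q_j = 0.
By symmetry each firm produces the same amount; substituting Σ_{j≠i} q_j = 3q_i yields q_i = 121/5.
Price P = 178 - 484/5 = 406/5.
Ionix's profit: (406/5 - 57)·(121/5) - 468 = 117.6400.

117.64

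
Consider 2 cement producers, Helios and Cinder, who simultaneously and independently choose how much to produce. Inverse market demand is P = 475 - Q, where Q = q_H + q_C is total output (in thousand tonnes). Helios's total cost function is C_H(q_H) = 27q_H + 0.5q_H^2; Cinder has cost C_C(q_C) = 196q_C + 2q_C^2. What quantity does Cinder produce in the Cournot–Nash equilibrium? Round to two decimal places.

Helios's profit: π_H = (475 - Q)q_H - (27q_H + (1/2)q_H²). Setting ∂π_H/∂q_H = 0: 448 - 3q_H - (q_C) = 0.
Cinder's first-order condition: 279 - 6q_C - (q_H) = 0.
So q_H = (448 - q_C)/3 and q_C = (279 - q_H)/6.
Substituting one into the other gives q_H = 141.7059 and q_C = 389/17.

22.88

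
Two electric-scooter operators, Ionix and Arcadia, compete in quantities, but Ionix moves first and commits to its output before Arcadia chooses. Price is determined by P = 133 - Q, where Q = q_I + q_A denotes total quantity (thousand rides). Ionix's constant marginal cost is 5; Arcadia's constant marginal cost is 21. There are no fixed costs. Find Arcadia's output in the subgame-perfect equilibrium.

Solve by backward induction. Given q_I, the follower Arcadia maximises π_A = (133 - q_I - q_A)q_A - 21q_A.
∂π_A/∂q_A = 112 - q_I - 2q_A = 0 gives the reaction function q_A = (112 - q_I)/2.
The leader anticipates this reaction. Substituting into P = 133 - Q gives P = 77 - (1/2)q_I, so π_I = (77 - (1/2)q_I)q_I - 5q_I.
Maximising: ∂π_I/∂q_I = 72 - q_I = 0, giving q_I = 72.
Then q_A = (112 - 72)/2 = 20.

20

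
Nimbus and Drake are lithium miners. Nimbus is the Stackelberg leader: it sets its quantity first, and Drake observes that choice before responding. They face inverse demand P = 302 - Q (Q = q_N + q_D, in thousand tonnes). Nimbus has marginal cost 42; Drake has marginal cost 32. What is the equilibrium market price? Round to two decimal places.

Solve by backward induction. Given q_N, the follower Drake maximises π_D = (302 - q_N - q_D)q_D - 32q_D.
Follower FOC: 270 - q_N - 2q_D = 0, so q_D(q_N) = (270 - q_N)/2.
Nimbus substitutes q_D(q_N) into its own profit: π_N = q_N(302 - q_N - (270 - q_N)/2) - 42q_N = (167 - (1/2)q_N)q_N - 42q_N.
The leader's first-order condition 125 - q_N = 0 yields q_N = 125.
Then q_D = (270 - 125)/2 = 145/2.
Total output Q = 395/2, so price P = 302 - 395/2 = 209/2.

104.50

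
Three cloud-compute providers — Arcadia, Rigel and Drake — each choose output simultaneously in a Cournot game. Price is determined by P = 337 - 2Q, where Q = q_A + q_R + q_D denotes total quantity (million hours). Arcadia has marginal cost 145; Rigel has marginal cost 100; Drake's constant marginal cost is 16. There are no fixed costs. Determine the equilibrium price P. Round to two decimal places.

149.50

Arcadia's profit: π_A = (337 - 2Q)q_A - (145q_A). Setting ∂π_A/∂q_A = 0: 192 - 4q_A - 2(q_R + q_D) = 0.
Rigel's first-order condition: 237 - 4q_R - 2(q_A + q_D) = 0.
Drake's profit: π_D = (337 - 2Q)q_D - (16q_D). Setting ∂π_D/∂q_D = 0: 321 - 4q_D - 2(q_A + q_R) = 0.
Summing all 3 equations gives 750 − 8Q = 0, hence Q = 375/4.
Back-substituting: q_A = (192 − 375/2)/2 = 9/4, q_R = (237 − 375/2)/2 = 99/4, q_D = (321 − 375/2)/2 = 267/4.
Total output Q = 375/4, so price P = 337 - 2·(375/4) = 299/2.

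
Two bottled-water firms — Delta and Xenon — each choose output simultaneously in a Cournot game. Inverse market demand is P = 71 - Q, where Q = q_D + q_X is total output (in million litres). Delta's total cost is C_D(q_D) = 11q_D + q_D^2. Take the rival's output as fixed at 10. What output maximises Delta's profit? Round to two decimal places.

12.50

With the rival's output fixed at 10, Delta's profit is π_D = (71 - 10 - q_D)q_D - (11q_D + q_D²) = (61 - q_D)q_D - (11q_D + q_D²).
∂π_D/∂q_D = 50 - 4q_D = 0, so q_D = 25/2.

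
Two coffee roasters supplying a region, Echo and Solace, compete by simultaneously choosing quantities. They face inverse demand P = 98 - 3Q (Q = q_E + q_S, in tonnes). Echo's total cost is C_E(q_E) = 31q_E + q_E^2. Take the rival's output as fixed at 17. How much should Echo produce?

With the rival's output fixed at 17, Echo's profit is π_E = (98 - 3·17 - 3q_E)q_E - (31q_E + q_E²) = (47 - 3q_E)q_E - (31q_E + q_E²).
∂π_E/∂q_E = 16 - 8q_E = 0, so q_E = 2.

2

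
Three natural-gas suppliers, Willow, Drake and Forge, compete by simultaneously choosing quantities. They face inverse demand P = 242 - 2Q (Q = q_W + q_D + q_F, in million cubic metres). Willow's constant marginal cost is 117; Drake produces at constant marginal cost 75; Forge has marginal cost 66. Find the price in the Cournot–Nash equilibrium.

Willow's profit: π_W = (242 - 2Q)q_W - (117q_W). Setting ∂π_W/∂q_W = 0: 125 - 4q_W - 2(q_D + q_F) = 0.
Drake's profit: π_D = (242 - 2Q)q_D - (75q_D). Setting ∂π_D/∂q_D = 0: 167 - 4q_D - 2(q_W + q_F) = 0.
Forge's profit: π_F = (242 - 2Q)q_F - (66q_F). Setting ∂π_F/∂q_F = 0: 176 - 4q_F - 2(q_W + q_D) = 0.
Adding the 3 conditions: 468 − 4Q − 4Q = 0, i.e. Q = 117/2.
Back-substituting: q_W = (125 − 117)/2 = 4, q_D = (167 − 117)/2 = 25, q_F = (176 − 117)/2 = 59/2.
Total output Q = 117/2, so price P = 242 - 2·(117/2) = 125.

125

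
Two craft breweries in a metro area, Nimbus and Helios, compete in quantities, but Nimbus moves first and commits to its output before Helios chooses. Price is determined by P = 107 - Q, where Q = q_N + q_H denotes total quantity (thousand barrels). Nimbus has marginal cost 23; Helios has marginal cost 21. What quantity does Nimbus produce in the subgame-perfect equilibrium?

Solve by backward induction. Given q_N, the follower Helios maximises π_H = (107 - q_N - q_H)q_H - 21q_H.
Setting the follower's marginal profit to zero, 86 - q_N - 2q_H = 0, i.e. q_H = (86 - q_N)/2.
Nimbus substitutes q_H(q_N) into its own profit: π_N = q_N(107 - q_N - (86 - q_N)/2) - 23q_N = (64 - (1/2)q_N)q_N - 23q_N.
Leader FOC: 41 - q_N = 0, so q_N = 41.
Then q_H = (86 - 41)/2 = 45/2.

41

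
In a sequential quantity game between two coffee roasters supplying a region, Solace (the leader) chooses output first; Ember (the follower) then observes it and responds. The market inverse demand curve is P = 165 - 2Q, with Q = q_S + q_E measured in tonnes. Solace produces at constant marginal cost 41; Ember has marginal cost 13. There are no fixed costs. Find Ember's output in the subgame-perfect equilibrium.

The follower Ember best-responds to any q_S: π_E = (165 - 2Q)q_E - 13q_E.
Follower FOC: 152 - 2q_S - 4q_E = 0, so q_E(q_S) = (152 - 2q_S)/4.
Solace substitutes q_E(q_S) into its own profit: π_S = q_S(165 - 2q_S - (152 - 2q_S)/2) - 41q_S = (89 - q_S)q_S - 41q_S.
Leader FOC: 48 - 2q_S = 0, so q_S = 24.
Then q_E = (152 - 2·24)/4 = 26.

26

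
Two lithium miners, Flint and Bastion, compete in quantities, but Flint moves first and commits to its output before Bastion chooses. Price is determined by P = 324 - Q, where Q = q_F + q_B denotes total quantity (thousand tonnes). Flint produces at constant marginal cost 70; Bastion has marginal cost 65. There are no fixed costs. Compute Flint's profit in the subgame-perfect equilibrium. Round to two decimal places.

7750.13

The follower Bastion best-responds to any q_F: π_B = (324 - Q)q_B - 65q_B.
Follower FOC: 259 - q_F - 2q_B = 0, so q_B(q_F) = (259 - q_F)/2.
The leader anticipates this reaction. Substituting into P = 324 - Q gives P = 389/2 - (1/2)q_F, so π_F = (389/2 - (1/2)q_F)q_F - 70q_F.
The leader's first-order condition 249/2 - q_F = 0 yields q_F = 249/2.
Then q_B = (259 - 249/2)/2 = 269/4.
Price P = 324 - 767/4 = 529/4.
Flint's profit: (529/4 - 70)·(249/2) = 7750.1250.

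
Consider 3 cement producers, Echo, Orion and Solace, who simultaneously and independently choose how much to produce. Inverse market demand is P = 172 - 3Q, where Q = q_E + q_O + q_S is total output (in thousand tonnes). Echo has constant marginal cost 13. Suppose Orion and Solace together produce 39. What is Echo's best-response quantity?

7

With rivals' combined output fixed at 39, Echo's profit is π_E = (172 - 3·39 - 3q_E)q_E - (13q_E) = (55 - 3q_E)q_E - (13q_E).
∂π_E/∂q_E = 42 - 6q_E = 0, so q_E = 7.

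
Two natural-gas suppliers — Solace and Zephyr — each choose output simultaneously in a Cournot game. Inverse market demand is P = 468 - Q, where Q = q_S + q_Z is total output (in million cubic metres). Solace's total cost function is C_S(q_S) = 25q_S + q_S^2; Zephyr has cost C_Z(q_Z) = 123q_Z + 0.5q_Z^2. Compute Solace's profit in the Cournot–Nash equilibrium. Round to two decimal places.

Solace's profit: π_S = (468 - Q)q_S - (25q_S + q_S²). Setting ∂π_S/∂q_S = 0: 443 - 4q_S - (q_Z) = 0.
Zephyr's first-order condition: 345 - 3q_Z - (q_S) = 0.
Rearranging gives the reaction functions q_S = (443 - q_Z)/4 and q_Z = (345 - q_S)/3.
Substituting one into the other gives q_S = 984/11 and q_Z = 937/11.
Price P = 468 - 1921/11 = 293.3636.
Solace's profit: 293.3636·(984/11) - 25·(984/11) - (984/11)² = 16004.2314.

16004.23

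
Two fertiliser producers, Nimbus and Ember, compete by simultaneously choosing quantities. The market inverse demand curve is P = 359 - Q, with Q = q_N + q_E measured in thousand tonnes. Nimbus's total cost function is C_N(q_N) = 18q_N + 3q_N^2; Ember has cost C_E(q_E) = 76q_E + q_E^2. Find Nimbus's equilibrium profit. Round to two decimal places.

Nimbus's profit: π_N = (359 - Q)q_N - (18q_N + 3q_N²). Setting ∂π_N/∂q_N = 0: 341 - 8q_N - (q_E) = 0.
Ember's profit: π_E = (359 - Q)q_E - (76q_E + q_E²). Setting ∂π_E/∂q_E = 0: 283 - 4q_E - (q_N) = 0.
Rearranging gives the reaction functions q_N = (341 - q_E)/8 and q_E = (283 - q_N)/4.
Solving the pair: q_N = 1081/31, q_E = 1923/31.
Price P = 359 - 96.9032 = 262.0968.
Nimbus's profit: 262.0968·(1081/31) - 18·(1081/31) - 3(1081/31)² = 4863.9376.

4863.94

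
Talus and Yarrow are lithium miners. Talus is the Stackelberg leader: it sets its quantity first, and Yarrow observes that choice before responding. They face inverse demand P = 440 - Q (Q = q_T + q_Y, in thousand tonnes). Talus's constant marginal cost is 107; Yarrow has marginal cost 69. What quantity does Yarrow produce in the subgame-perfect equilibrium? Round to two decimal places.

The follower Yarrow best-responds to any q_T: π_Y = (440 - Q)q_Y - 69q_Y.
Follower FOC: 371 - q_T - 2q_Y = 0, so q_Y(q_T) = (371 - q_T)/2.
The leader anticipates this reaction. Substituting into P = 440 - Q gives P = 509/2 - (1/2)q_T, so π_T = (509/2 - (1/2)q_T)q_T - 107q_T.
The leader's first-order condition 295/2 - q_T = 0 yields q_T = 295/2.
Then q_Y = (371 - 295/2)/2 = 447/4.

111.75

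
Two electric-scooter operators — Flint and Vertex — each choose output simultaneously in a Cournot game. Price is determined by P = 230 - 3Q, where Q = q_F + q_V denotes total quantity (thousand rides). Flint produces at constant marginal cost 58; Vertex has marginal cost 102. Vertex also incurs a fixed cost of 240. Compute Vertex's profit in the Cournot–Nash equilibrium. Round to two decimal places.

21.33

Flint's profit: π_F = (230 - 3Q)q_F - (58q_F). Setting ∂π_F/∂q_F = 0: 172 - 6q_F - 3(q_V) = 0.
Vertex's first-order condition: 128 - 6q_V - 3(q_F) = 0.
Rearranging gives the reaction functions q_F = (172 - 3q_V)/6 and q_V = (128 - 3q_F)/6.
Substituting one into the other gives q_F = 24 and q_V = 28/3.
Price P = 230 - 3·(100/3) = 130.
Vertex's profit: (130 - 102)·(28/3) - 240 = 64/3.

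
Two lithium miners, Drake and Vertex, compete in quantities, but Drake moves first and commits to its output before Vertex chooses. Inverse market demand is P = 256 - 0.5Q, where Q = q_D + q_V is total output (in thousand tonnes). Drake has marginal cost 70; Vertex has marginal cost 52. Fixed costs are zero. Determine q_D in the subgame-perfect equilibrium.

The follower Vertex best-responds to any q_D: π_V = (256 - 0.5Q)q_V - 52q_V.
Setting the follower's marginal profit to zero, 204 - (1/2)q_D - q_V = 0, i.e. q_V = (204 - (1/2)q_D).
The leader anticipates this reaction. Substituting into P = 256 - 0.5Q gives P = 154 - (1/4)q_D, so π_D = (154 - (1/4)q_D)q_D - 70q_D.
The leader's first-order condition 84 - (1/2)q_D = 0 yields q_D = 168.
Then q_V = (204 - (1/2)·168) = 120.

168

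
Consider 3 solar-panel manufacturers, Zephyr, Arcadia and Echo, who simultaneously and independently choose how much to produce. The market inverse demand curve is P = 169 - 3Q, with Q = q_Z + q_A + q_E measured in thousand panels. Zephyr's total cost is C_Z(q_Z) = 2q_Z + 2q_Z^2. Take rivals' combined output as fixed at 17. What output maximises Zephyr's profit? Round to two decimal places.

11.60

With rivals' combined output fixed at 17, Zephyr's profit is π_Z = (169 - 3·17 - 3q_Z)q_Z - (2q_Z + 2q_Z²) = (118 - 3q_Z)q_Z - (2q_Z + 2q_Z²).
∂π_Z/∂q_Z = 116 - 10q_Z = 0, so q_Z = 58/5.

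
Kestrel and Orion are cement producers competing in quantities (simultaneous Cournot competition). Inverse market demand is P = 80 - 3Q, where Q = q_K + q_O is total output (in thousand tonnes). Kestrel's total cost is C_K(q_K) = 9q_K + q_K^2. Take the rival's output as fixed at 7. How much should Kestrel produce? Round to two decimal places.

With the rival's output fixed at 7, Kestrel's profit is π_K = (80 - 3·7 - 3q_K)q_K - (9q_K + q_K²) = (59 - 3q_K)q_K - (9q_K + q_K²).
∂π_K/∂q_K = 50 - 8q_K = 0, so q_K = 25/4.

6.25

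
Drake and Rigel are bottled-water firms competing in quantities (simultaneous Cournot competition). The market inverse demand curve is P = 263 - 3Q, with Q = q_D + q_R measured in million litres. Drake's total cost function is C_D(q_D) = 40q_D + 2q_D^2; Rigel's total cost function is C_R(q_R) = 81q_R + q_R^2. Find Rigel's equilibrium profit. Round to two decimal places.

Drake's profit: π_D = (263 - 3Q)q_D - (40q_D + 2q_D²). Setting ∂π_D/∂q_D = 0: 223 - 10q_D - 3(q_R) = 0.
Rigel's profit: π_R = (263 - 3Q)q_R - (81q_R + q_R²). Setting ∂π_R/∂q_R = 0: 182 - 8q_R - 3(q_D) = 0.
So q_D = (223 - 3q_R)/10 and q_R = (182 - 3q_D)/8.
Solving the pair: q_D = 1238/71, q_R = 1151/71.
Price P = 263 - 3·33.6479 = 162.0563.
Rigel's profit: 162.0563·(1151/71) - 81·(1151/71) - (1151/71)² = 1051.2208.

1051.22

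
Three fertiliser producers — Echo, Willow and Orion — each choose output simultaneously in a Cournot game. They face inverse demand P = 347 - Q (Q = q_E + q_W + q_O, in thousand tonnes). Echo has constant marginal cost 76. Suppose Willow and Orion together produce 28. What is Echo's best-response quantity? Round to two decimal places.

121.50

With rivals' combined output fixed at 28, Echo's profit is π_E = (347 - 28 - q_E)q_E - (76q_E) = (319 - q_E)q_E - (76q_E).
∂π_E/∂q_E = 243 - 2q_E = 0, so q_E = 243/2.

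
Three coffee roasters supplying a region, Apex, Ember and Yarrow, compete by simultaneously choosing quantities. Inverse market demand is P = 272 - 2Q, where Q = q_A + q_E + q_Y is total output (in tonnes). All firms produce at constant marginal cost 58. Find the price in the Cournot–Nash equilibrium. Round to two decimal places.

111.50

Each firm earns π_i = (272 - 2Q)q_i - 58q_i.
Setting ∂π_i/∂q_i = 0 with rivals' quantities fixed: 214 - 4q_i - 2·Σ_{j≠i} q_j = 0.
With identical firms every q_j equals q_i, so Σ_{j≠i} q_j = 2q_i and 214 = 8q_i, giving q_i = 107/4.
Total output Q = 321/4, so price P = 272 - 2·(321/4) = 223/2.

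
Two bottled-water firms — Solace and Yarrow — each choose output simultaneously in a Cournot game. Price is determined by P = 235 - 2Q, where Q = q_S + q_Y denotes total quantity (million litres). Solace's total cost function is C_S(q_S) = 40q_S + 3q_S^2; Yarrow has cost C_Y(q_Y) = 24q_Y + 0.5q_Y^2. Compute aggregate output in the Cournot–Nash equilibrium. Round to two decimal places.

49.41

Solace's profit: π_S = (235 - 2Q)q_S - (40q_S + 3q_S²). Setting ∂π_S/∂q_S = 0: 195 - 10q_S - 2(q_Y) = 0.
Yarrow's first-order condition: 211 - 5q_Y - 2(q_S) = 0.
Rearranging gives the reaction functions q_S = (195 - 2q_Y)/10 and q_Y = (211 - 2q_S)/5.
Substituting one into the other gives q_S = 553/46 and q_Y = 860/23.
Total output Q = 553/46 + 860/23 = 49.4130.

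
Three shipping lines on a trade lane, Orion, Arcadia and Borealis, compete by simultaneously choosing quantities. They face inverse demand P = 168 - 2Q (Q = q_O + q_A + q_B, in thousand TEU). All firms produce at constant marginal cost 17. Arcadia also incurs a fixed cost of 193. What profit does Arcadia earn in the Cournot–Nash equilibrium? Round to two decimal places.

519.53

A representative firm's profit is π_i = q_i(168 - 2Q) - 17q_i.
Setting ∂π_i/∂q_i = 0 with rivals' quantities fixed: 151 - 4q_i - 2·Σ_{j≠i} q_j = 0.
By symmetry each firm produces the same amount; substituting Σ_{j≠i} q_j = 2q_i yields q_i = 151/8.
Price P = 168 - 2·(453/8) = 219/4.
Arcadia's profit: (219/4 - 17)·(151/8) - 193 = 519.5313.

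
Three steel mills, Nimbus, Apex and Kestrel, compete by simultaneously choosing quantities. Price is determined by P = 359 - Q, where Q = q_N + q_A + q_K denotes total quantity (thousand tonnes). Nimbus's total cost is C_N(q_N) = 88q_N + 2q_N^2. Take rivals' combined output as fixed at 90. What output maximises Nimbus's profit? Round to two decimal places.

30.17

With rivals' combined output fixed at 90, Nimbus's profit is π_N = (359 - 90 - q_N)q_N - (88q_N + 2q_N²) = (269 - q_N)q_N - (88q_N + 2q_N²).
∂π_N/∂q_N = 181 - 6q_N = 0, so q_N = 181/6.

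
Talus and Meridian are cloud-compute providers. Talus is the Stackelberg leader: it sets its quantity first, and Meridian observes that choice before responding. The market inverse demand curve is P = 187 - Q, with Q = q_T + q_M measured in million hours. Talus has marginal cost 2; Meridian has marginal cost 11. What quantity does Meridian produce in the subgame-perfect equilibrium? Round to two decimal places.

The follower Meridian best-responds to any q_T: π_M = (187 - Q)q_M - 11q_M.
Setting the follower's marginal profit to zero, 176 - q_T - 2q_M = 0, i.e. q_M = (176 - q_T)/2.
The leader anticipates this reaction. Substituting into P = 187 - Q gives P = 99 - (1/2)q_T, so π_T = (99 - (1/2)q_T)q_T - 2q_T.
Leader FOC: 97 - q_T = 0, so q_T = 97.
Then q_M = (176 - 97)/2 = 79/2.

39.50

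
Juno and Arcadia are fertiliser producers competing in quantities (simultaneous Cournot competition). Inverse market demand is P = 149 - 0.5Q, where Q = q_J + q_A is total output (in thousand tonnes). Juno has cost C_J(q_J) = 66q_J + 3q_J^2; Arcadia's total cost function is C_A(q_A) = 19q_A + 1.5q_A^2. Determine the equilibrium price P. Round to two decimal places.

Juno's profit: π_J = (149 - 0.5Q)q_J - (66q_J + 3q_J²). Setting ∂π_J/∂q_J = 0: 83 - 7q_J - (1/2)(q_A) = 0.
Arcadia's profit: π_A = (149 - 0.5Q)q_A - (19q_A + (3/2)q_A²). Setting ∂π_A/∂q_A = 0: 130 - 4q_A - (1/2)(q_J) = 0.
Best responses: q_J = (83 - (1/2)q_A)/7, q_A = (130 - (1/2)q_J)/4.
Substituting one into the other gives q_J = 356/37 and q_A = 1158/37.
Total output Q = 1514/37, so price P = 149 - (1/2)·(1514/37) = 128.5405.

128.54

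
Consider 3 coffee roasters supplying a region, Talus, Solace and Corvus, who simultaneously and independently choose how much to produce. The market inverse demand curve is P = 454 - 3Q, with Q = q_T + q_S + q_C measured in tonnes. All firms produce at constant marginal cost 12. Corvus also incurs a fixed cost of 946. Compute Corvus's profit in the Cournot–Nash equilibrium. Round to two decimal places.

3124.08

A representative firm's profit is π_i = q_i(454 - 3Q) - 12q_i.
Setting ∂π_i/∂q_i = 0 with rivals' quantities fixed: 442 - 6q_i - 3·Σ_{j≠i} q_j = 0.
With identical firms every q_j equals q_i, so Σ_{j≠i} q_j = 2q_i and 442 = 12q_i, giving q_i = 221/6.
Price P = 454 - 3·(221/2) = 245/2.
Corvus's profit: (245/2 - 12)·(221/6) - 946 = 3124.0833.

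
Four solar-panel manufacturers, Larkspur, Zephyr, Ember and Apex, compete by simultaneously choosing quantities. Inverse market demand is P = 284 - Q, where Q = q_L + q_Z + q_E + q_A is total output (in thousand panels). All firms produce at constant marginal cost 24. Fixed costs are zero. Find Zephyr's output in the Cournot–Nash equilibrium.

Each firm earns π_i = (284 - Q)q_i - 24q_i.
First-order condition (treating rivals' output as given): 260 - 2q_i - Σ_{j≠i} q_j = 0.
By symmetry each firm produces the same amount; substituting Σ_{j≠i} q_j = 3q_i yields q_i = 260/5 = 52.

52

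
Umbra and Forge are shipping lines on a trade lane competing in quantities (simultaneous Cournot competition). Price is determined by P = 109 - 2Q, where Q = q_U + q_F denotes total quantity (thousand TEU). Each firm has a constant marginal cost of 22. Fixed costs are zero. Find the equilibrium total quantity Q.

Each firm earns π_i = (109 - 2Q)q_i - 22q_i.
Setting ∂π_i/∂q_i = 0 with rivals' quantities fixed: 87 - 4q_i - 2q_j = 0.
By symmetry each firm produces the same amount; substituting q_j = q_i yields q_i = 87/6 = 29/2.
Total output Q = 29/2 + 29/2 = 29.

29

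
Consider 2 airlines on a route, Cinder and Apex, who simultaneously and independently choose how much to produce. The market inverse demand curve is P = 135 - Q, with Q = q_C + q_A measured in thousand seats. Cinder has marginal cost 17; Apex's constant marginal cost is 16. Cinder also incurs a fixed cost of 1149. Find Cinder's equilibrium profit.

372

Cinder's profit: π_C = (135 - Q)q_C - (17q_C). Setting ∂π_C/∂q_C = 0: 118 - 2q_C - (q_A) = 0.
Apex's first-order condition: 119 - 2q_A - (q_C) = 0.
Best responses: q_C = (118 - q_A)/2, q_A = (119 - q_C)/2.
Solving the pair: q_C = 39, q_A = 40.
Price P = 135 - 79 = 56.
Cinder's profit: (56 - 17)·39 - 1149 = 372.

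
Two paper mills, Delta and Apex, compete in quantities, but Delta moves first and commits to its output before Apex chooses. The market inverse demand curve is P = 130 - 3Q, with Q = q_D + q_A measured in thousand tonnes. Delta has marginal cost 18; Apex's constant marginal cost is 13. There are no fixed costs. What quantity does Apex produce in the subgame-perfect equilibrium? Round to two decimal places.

10.58

The follower Apex best-responds to any q_D: π_A = (130 - 3Q)q_A - 13q_A.
Follower FOC: 117 - 3q_D - 6q_A = 0, so q_A(q_D) = (117 - 3q_D)/6.
The leader anticipates this reaction. Substituting into P = 130 - 3Q gives P = 143/2 - (3/2)q_D, so π_D = (143/2 - (3/2)q_D)q_D - 18q_D.
The leader's first-order condition 107/2 - 3q_D = 0 yields q_D = 107/6.
Then q_A = (117 - 3·(107/6))/6 = 127/12.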